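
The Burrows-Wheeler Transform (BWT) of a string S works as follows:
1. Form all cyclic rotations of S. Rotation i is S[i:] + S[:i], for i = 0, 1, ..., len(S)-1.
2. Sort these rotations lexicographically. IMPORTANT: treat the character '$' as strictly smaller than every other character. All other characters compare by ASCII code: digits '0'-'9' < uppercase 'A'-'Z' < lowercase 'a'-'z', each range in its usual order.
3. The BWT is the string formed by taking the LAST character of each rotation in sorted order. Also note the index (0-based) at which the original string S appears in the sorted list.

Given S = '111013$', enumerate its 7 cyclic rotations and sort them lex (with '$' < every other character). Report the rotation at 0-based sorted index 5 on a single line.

All 7 rotations (rotation i = S[i:]+S[:i]):
  rot[0] = 111013$
  rot[1] = 11013$1
  rot[2] = 1013$11
  rot[3] = 013$111
  rot[4] = 13$1110
  rot[5] = 3$11101
  rot[6] = $111013
Sorted (with $ < everything):
  sorted[0] = $111013
  sorted[1] = 013$111
  sorted[2] = 1013$11
  sorted[3] = 11013$1
  sorted[4] = 111013$
  sorted[5] = 13$1110
  sorted[6] = 3$11101
sorted[5] = 13$1110

Answer: 13$1110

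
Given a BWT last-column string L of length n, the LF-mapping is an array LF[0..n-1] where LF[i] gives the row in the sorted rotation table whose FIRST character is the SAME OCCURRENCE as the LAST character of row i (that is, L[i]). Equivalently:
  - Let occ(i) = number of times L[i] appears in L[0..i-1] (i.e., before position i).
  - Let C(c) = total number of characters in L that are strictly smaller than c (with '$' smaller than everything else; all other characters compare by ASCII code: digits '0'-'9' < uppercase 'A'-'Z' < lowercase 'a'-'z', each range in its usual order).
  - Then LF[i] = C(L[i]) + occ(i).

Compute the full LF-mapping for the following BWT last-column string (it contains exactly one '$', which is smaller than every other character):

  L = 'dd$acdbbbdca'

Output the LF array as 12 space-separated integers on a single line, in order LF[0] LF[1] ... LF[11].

Answer: 8 9 0 1 6 10 3 4 5 11 7 2

Derivation:
Char counts: '$':1, 'a':2, 'b':3, 'c':2, 'd':4
C (first-col start): C('$')=0, C('a')=1, C('b')=3, C('c')=6, C('d')=8
L[0]='d': occ=0, LF[0]=C('d')+0=8+0=8
L[1]='d': occ=1, LF[1]=C('d')+1=8+1=9
L[2]='$': occ=0, LF[2]=C('$')+0=0+0=0
L[3]='a': occ=0, LF[3]=C('a')+0=1+0=1
L[4]='c': occ=0, LF[4]=C('c')+0=6+0=6
L[5]='d': occ=2, LF[5]=C('d')+2=8+2=10
L[6]='b': occ=0, LF[6]=C('b')+0=3+0=3
L[7]='b': occ=1, LF[7]=C('b')+1=3+1=4
L[8]='b': occ=2, LF[8]=C('b')+2=3+2=5
L[9]='d': occ=3, LF[9]=C('d')+3=8+3=11
L[10]='c': occ=1, LF[10]=C('c')+1=6+1=7
L[11]='a': occ=1, LF[11]=C('a')+1=1+1=2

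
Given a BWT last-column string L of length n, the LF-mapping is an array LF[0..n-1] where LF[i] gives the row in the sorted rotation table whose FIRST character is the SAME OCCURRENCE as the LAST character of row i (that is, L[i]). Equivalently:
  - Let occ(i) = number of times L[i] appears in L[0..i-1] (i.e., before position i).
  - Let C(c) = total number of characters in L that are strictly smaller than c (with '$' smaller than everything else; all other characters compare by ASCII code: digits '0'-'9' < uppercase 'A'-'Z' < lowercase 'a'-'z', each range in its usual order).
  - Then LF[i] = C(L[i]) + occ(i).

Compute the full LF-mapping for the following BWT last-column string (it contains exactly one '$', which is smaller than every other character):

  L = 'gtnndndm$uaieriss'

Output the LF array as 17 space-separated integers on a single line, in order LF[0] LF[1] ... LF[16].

Answer: 5 15 9 10 2 11 3 8 0 16 1 6 4 12 7 13 14

Derivation:
Char counts: '$':1, 'a':1, 'd':2, 'e':1, 'g':1, 'i':2, 'm':1, 'n':3, 'r':1, 's':2, 't':1, 'u':1
C (first-col start): C('$')=0, C('a')=1, C('d')=2, C('e')=4, C('g')=5, C('i')=6, C('m')=8, C('n')=9, C('r')=12, C('s')=13, C('t')=15, C('u')=16
L[0]='g': occ=0, LF[0]=C('g')+0=5+0=5
L[1]='t': occ=0, LF[1]=C('t')+0=15+0=15
L[2]='n': occ=0, LF[2]=C('n')+0=9+0=9
L[3]='n': occ=1, LF[3]=C('n')+1=9+1=10
L[4]='d': occ=0, LF[4]=C('d')+0=2+0=2
L[5]='n': occ=2, LF[5]=C('n')+2=9+2=11
L[6]='d': occ=1, LF[6]=C('d')+1=2+1=3
L[7]='m': occ=0, LF[7]=C('m')+0=8+0=8
L[8]='$': occ=0, LF[8]=C('$')+0=0+0=0
L[9]='u': occ=0, LF[9]=C('u')+0=16+0=16
L[10]='a': occ=0, LF[10]=C('a')+0=1+0=1
L[11]='i': occ=0, LF[11]=C('i')+0=6+0=6
L[12]='e': occ=0, LF[12]=C('e')+0=4+0=4
L[13]='r': occ=0, LF[13]=C('r')+0=12+0=12
L[14]='i': occ=1, LF[14]=C('i')+1=6+1=7
L[15]='s': occ=0, LF[15]=C('s')+0=13+0=13
L[16]='s': occ=1, LF[16]=C('s')+1=13+1=14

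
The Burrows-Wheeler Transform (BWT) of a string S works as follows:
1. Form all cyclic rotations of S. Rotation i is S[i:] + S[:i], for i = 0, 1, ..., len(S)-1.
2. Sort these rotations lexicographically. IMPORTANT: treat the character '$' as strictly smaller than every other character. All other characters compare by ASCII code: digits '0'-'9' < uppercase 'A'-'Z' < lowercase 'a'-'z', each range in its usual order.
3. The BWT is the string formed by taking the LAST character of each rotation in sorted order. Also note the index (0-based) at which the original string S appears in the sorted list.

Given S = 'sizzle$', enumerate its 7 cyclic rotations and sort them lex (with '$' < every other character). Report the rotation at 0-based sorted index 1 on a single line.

Answer: e$sizzl

Derivation:
All 7 rotations (rotation i = S[i:]+S[:i]):
  rot[0] = sizzle$
  rot[1] = izzle$s
  rot[2] = zzle$si
  rot[3] = zle$siz
  rot[4] = le$sizz
  rot[5] = e$sizzl
  rot[6] = $sizzle
Sorted (with $ < everything):
  sorted[0] = $sizzle
  sorted[1] = e$sizzl
  sorted[2] = izzle$s
  sorted[3] = le$sizz
  sorted[4] = sizzle$
  sorted[5] = zle$siz
  sorted[6] = zzle$si
sorted[1] = e$sizzl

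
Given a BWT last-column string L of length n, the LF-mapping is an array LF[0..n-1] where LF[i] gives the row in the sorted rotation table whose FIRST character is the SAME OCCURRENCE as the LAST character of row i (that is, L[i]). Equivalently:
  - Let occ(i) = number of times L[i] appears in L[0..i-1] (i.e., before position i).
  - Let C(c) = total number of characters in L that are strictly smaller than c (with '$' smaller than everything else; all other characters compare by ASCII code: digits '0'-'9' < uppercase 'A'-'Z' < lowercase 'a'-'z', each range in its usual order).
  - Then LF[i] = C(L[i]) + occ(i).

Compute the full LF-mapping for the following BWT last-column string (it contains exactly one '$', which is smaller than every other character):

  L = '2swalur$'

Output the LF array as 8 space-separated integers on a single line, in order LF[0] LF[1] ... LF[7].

Char counts: '$':1, '2':1, 'a':1, 'l':1, 'r':1, 's':1, 'u':1, 'w':1
C (first-col start): C('$')=0, C('2')=1, C('a')=2, C('l')=3, C('r')=4, C('s')=5, C('u')=6, C('w')=7
L[0]='2': occ=0, LF[0]=C('2')+0=1+0=1
L[1]='s': occ=0, LF[1]=C('s')+0=5+0=5
L[2]='w': occ=0, LF[2]=C('w')+0=7+0=7
L[3]='a': occ=0, LF[3]=C('a')+0=2+0=2
L[4]='l': occ=0, LF[4]=C('l')+0=3+0=3
L[5]='u': occ=0, LF[5]=C('u')+0=6+0=6
L[6]='r': occ=0, LF[6]=C('r')+0=4+0=4
L[7]='$': occ=0, LF[7]=C('$')+0=0+0=0

Answer: 1 5 7 2 3 6 4 0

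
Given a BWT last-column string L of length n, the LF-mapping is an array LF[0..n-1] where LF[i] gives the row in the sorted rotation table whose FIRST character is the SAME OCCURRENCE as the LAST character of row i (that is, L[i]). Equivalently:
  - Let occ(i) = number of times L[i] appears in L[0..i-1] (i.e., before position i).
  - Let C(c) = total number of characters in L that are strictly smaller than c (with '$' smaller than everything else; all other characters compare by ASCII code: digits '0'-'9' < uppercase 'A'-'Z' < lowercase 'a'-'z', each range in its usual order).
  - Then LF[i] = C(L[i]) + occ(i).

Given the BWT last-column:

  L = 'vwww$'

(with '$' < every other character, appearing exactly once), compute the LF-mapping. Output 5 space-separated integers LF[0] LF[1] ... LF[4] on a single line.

Answer: 1 2 3 4 0

Derivation:
Char counts: '$':1, 'v':1, 'w':3
C (first-col start): C('$')=0, C('v')=1, C('w')=2
L[0]='v': occ=0, LF[0]=C('v')+0=1+0=1
L[1]='w': occ=0, LF[1]=C('w')+0=2+0=2
L[2]='w': occ=1, LF[2]=C('w')+1=2+1=3
L[3]='w': occ=2, LF[3]=C('w')+2=2+2=4
L[4]='$': occ=0, LF[4]=C('$')+0=0+0=0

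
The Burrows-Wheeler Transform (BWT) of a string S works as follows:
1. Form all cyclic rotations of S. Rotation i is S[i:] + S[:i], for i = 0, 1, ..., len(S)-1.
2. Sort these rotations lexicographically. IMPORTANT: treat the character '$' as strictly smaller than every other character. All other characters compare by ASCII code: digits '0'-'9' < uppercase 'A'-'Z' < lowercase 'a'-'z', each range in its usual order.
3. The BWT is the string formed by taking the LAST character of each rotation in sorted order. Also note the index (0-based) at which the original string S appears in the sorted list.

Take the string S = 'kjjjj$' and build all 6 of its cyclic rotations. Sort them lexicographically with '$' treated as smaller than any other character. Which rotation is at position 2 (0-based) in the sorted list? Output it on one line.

Answer: jj$kjj

Derivation:
All 6 rotations (rotation i = S[i:]+S[:i]):
  rot[0] = kjjjj$
  rot[1] = jjjj$k
  rot[2] = jjj$kj
  rot[3] = jj$kjj
  rot[4] = j$kjjj
  rot[5] = $kjjjj
Sorted (with $ < everything):
  sorted[0] = $kjjjj
  sorted[1] = j$kjjj
  sorted[2] = jj$kjj
  sorted[3] = jjj$kj
  sorted[4] = jjjj$k
  sorted[5] = kjjjj$
sorted[2] = jj$kjj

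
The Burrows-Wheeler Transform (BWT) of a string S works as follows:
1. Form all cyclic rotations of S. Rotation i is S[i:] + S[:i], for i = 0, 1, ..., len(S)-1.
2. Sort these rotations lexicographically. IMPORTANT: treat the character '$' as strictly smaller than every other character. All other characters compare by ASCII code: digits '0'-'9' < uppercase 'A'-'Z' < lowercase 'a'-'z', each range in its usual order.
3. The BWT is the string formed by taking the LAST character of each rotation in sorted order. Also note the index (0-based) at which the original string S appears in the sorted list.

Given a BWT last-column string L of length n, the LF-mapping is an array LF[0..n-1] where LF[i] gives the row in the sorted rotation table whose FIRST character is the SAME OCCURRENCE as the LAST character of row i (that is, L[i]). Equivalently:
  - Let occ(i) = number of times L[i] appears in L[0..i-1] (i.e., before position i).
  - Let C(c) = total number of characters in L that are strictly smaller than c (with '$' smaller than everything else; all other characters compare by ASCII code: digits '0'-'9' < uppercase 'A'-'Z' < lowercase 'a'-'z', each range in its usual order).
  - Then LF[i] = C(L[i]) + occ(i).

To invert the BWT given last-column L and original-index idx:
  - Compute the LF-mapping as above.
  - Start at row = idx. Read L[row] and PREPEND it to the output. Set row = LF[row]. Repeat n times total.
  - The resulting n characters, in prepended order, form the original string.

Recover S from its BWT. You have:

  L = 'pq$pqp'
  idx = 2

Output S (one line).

LF mapping: 1 4 0 2 5 3
Walk LF starting at row 2, prepending L[row]:
  step 1: row=2, L[2]='$', prepend. Next row=LF[2]=0
  step 2: row=0, L[0]='p', prepend. Next row=LF[0]=1
  step 3: row=1, L[1]='q', prepend. Next row=LF[1]=4
  step 4: row=4, L[4]='q', prepend. Next row=LF[4]=5
  step 5: row=5, L[5]='p', prepend. Next row=LF[5]=3
  step 6: row=3, L[3]='p', prepend. Next row=LF[3]=2
Reversed output: ppqqp$

Answer: ppqqp$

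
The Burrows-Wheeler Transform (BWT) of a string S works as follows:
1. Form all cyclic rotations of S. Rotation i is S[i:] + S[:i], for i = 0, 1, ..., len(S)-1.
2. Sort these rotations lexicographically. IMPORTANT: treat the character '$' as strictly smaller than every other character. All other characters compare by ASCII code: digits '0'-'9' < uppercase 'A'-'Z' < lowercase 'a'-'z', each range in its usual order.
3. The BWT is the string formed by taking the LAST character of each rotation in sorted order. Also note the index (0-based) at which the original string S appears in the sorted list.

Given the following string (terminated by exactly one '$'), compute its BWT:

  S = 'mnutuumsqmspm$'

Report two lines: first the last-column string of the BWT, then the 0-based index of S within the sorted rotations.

All 14 rotations (rotation i = S[i:]+S[:i]):
  rot[0] = mnutuumsqmspm$
  rot[1] = nutuumsqmspm$m
  rot[2] = utuumsqmspm$mn
  rot[3] = tuumsqmspm$mnu
  rot[4] = uumsqmspm$mnut
  rot[5] = umsqmspm$mnutu
  rot[6] = msqmspm$mnutuu
  rot[7] = sqmspm$mnutuum
  rot[8] = qmspm$mnutuums
  rot[9] = mspm$mnutuumsq
  rot[10] = spm$mnutuumsqm
  rot[11] = pm$mnutuumsqms
  rot[12] = m$mnutuumsqmsp
  rot[13] = $mnutuumsqmspm
Sorted (with $ < everything):
  sorted[0] = $mnutuumsqmspm  (last char: 'm')
  sorted[1] = m$mnutuumsqmsp  (last char: 'p')
  sorted[2] = mnutuumsqmspm$  (last char: '$')
  sorted[3] = mspm$mnutuumsq  (last char: 'q')
  sorted[4] = msqmspm$mnutuu  (last char: 'u')
  sorted[5] = nutuumsqmspm$m  (last char: 'm')
  sorted[6] = pm$mnutuumsqms  (last char: 's')
  sorted[7] = qmspm$mnutuums  (last char: 's')
  sorted[8] = spm$mnutuumsqm  (last char: 'm')
  sorted[9] = sqmspm$mnutuum  (last char: 'm')
  sorted[10] = tuumsqmspm$mnu  (last char: 'u')
  sorted[11] = umsqmspm$mnutu  (last char: 'u')
  sorted[12] = utuumsqmspm$mn  (last char: 'n')
  sorted[13] = uumsqmspm$mnut  (last char: 't')
Last column: mp$qumssmmuunt
Original string S is at sorted index 2

Answer: mp$qumssmmuunt
2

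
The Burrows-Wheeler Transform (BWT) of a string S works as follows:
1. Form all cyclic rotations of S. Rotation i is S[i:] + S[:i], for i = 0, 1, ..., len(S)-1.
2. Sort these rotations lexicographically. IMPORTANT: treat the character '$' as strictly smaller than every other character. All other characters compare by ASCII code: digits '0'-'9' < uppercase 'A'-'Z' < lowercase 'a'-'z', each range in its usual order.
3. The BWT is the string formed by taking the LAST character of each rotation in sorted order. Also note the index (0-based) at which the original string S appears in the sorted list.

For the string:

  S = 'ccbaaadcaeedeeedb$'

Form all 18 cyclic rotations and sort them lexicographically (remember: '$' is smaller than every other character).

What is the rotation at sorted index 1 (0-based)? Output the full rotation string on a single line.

All 18 rotations (rotation i = S[i:]+S[:i]):
  rot[0] = ccbaaadcaeedeeedb$
  rot[1] = cbaaadcaeedeeedb$c
  rot[2] = baaadcaeedeeedb$cc
  rot[3] = aaadcaeedeeedb$ccb
  rot[4] = aadcaeedeeedb$ccba
  rot[5] = adcaeedeeedb$ccbaa
  rot[6] = dcaeedeeedb$ccbaaa
  rot[7] = caeedeeedb$ccbaaad
  rot[8] = aeedeeedb$ccbaaadc
  rot[9] = eedeeedb$ccbaaadca
  rot[10] = edeeedb$ccbaaadcae
  rot[11] = deeedb$ccbaaadcaee
  rot[12] = eeedb$ccbaaadcaeed
  rot[13] = eedb$ccbaaadcaeede
  rot[14] = edb$ccbaaadcaeedee
  rot[15] = db$ccbaaadcaeedeee
  rot[16] = b$ccbaaadcaeedeeed
  rot[17] = $ccbaaadcaeedeeedb
Sorted (with $ < everything):
  sorted[0] = $ccbaaadcaeedeeedb
  sorted[1] = aaadcaeedeeedb$ccb
  sorted[2] = aadcaeedeeedb$ccba
  sorted[3] = adcaeedeeedb$ccbaa
  sorted[4] = aeedeeedb$ccbaaadc
  sorted[5] = b$ccbaaadcaeedeeed
  sorted[6] = baaadcaeedeeedb$cc
  sorted[7] = caeedeeedb$ccbaaad
  sorted[8] = cbaaadcaeedeeedb$c
  sorted[9] = ccbaaadcaeedeeedb$
  sorted[10] = db$ccbaaadcaeedeee
  sorted[11] = dcaeedeeedb$ccbaaa
  sorted[12] = deeedb$ccbaaadcaee
  sorted[13] = edb$ccbaaadcaeedee
  sorted[14] = edeeedb$ccbaaadcae
  sorted[15] = eedb$ccbaaadcaeede
  sorted[16] = eedeeedb$ccbaaadca
  sorted[17] = eeedb$ccbaaadcaeed
sorted[1] = aaadcaeedeeedb$ccb

Answer: aaadcaeedeeedb$ccb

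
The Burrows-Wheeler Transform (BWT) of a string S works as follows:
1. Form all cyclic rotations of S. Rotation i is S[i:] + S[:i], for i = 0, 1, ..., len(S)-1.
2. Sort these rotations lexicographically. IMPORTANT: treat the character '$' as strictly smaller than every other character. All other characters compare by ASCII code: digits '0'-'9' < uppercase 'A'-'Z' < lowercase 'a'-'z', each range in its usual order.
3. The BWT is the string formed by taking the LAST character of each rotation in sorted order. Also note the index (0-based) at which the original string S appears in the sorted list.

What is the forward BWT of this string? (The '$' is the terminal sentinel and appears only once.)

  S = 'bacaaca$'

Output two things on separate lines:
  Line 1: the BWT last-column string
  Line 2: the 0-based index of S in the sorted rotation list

Answer: accab$aa
5

Derivation:
All 8 rotations (rotation i = S[i:]+S[:i]):
  rot[0] = bacaaca$
  rot[1] = acaaca$b
  rot[2] = caaca$ba
  rot[3] = aaca$bac
  rot[4] = aca$baca
  rot[5] = ca$bacaa
  rot[6] = a$bacaac
  rot[7] = $bacaaca
Sorted (with $ < everything):
  sorted[0] = $bacaaca  (last char: 'a')
  sorted[1] = a$bacaac  (last char: 'c')
  sorted[2] = aaca$bac  (last char: 'c')
  sorted[3] = aca$baca  (last char: 'a')
  sorted[4] = acaaca$b  (last char: 'b')
  sorted[5] = bacaaca$  (last char: '$')
  sorted[6] = ca$bacaa  (last char: 'a')
  sorted[7] = caaca$ba  (last char: 'a')
Last column: accab$aa
Original string S is at sorted index 5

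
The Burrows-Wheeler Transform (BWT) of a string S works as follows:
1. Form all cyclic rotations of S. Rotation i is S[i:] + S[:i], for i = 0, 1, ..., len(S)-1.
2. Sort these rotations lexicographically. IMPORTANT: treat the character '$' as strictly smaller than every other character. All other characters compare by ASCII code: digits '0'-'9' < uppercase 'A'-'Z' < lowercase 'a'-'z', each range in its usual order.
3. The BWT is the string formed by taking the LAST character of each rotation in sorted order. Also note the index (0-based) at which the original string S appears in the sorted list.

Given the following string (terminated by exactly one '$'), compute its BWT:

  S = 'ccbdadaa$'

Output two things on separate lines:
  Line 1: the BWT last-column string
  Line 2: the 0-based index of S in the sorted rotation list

All 9 rotations (rotation i = S[i:]+S[:i]):
  rot[0] = ccbdadaa$
  rot[1] = cbdadaa$c
  rot[2] = bdadaa$cc
  rot[3] = dadaa$ccb
  rot[4] = adaa$ccbd
  rot[5] = daa$ccbda
  rot[6] = aa$ccbdad
  rot[7] = a$ccbdada
  rot[8] = $ccbdadaa
Sorted (with $ < everything):
  sorted[0] = $ccbdadaa  (last char: 'a')
  sorted[1] = a$ccbdada  (last char: 'a')
  sorted[2] = aa$ccbdad  (last char: 'd')
  sorted[3] = adaa$ccbd  (last char: 'd')
  sorted[4] = bdadaa$cc  (last char: 'c')
  sorted[5] = cbdadaa$c  (last char: 'c')
  sorted[6] = ccbdadaa$  (last char: '$')
  sorted[7] = daa$ccbda  (last char: 'a')
  sorted[8] = dadaa$ccb  (last char: 'b')
Last column: aaddcc$ab
Original string S is at sorted index 6

Answer: aaddcc$ab
6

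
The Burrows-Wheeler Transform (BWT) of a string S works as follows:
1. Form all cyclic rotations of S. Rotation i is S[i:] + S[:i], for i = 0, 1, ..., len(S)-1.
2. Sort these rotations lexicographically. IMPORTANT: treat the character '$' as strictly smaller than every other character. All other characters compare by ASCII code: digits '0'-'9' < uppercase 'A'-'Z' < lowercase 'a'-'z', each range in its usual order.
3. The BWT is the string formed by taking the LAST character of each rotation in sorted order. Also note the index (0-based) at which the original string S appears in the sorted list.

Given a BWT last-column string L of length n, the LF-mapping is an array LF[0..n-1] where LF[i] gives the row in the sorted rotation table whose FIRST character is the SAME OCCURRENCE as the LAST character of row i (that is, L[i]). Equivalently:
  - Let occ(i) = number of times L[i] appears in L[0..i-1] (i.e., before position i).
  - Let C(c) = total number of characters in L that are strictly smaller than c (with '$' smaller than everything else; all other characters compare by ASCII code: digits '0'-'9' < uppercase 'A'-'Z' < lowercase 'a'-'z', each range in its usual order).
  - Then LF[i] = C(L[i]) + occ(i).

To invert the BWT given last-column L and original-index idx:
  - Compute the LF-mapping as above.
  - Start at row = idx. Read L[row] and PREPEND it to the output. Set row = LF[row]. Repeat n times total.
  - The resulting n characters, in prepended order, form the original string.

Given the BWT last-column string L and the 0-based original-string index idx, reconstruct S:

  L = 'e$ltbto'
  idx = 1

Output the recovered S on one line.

LF mapping: 2 0 3 5 1 6 4
Walk LF starting at row 1, prepending L[row]:
  step 1: row=1, L[1]='$', prepend. Next row=LF[1]=0
  step 2: row=0, L[0]='e', prepend. Next row=LF[0]=2
  step 3: row=2, L[2]='l', prepend. Next row=LF[2]=3
  step 4: row=3, L[3]='t', prepend. Next row=LF[3]=5
  step 5: row=5, L[5]='t', prepend. Next row=LF[5]=6
  step 6: row=6, L[6]='o', prepend. Next row=LF[6]=4
  step 7: row=4, L[4]='b', prepend. Next row=LF[4]=1
Reversed output: bottle$

Answer: bottle$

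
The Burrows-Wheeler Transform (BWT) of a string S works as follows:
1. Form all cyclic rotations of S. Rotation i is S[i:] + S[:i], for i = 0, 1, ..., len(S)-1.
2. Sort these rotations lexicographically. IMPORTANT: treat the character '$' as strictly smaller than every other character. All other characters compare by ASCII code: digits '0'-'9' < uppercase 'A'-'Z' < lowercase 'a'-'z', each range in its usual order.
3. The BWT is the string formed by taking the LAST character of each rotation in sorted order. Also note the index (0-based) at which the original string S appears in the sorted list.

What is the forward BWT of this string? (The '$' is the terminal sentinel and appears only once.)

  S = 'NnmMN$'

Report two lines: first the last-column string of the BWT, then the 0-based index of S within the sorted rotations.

All 6 rotations (rotation i = S[i:]+S[:i]):
  rot[0] = NnmMN$
  rot[1] = nmMN$N
  rot[2] = mMN$Nn
  rot[3] = MN$Nnm
  rot[4] = N$NnmM
  rot[5] = $NnmMN
Sorted (with $ < everything):
  sorted[0] = $NnmMN  (last char: 'N')
  sorted[1] = MN$Nnm  (last char: 'm')
  sorted[2] = N$NnmM  (last char: 'M')
  sorted[3] = NnmMN$  (last char: '$')
  sorted[4] = mMN$Nn  (last char: 'n')
  sorted[5] = nmMN$N  (last char: 'N')
Last column: NmM$nN
Original string S is at sorted index 3

Answer: NmM$nN
3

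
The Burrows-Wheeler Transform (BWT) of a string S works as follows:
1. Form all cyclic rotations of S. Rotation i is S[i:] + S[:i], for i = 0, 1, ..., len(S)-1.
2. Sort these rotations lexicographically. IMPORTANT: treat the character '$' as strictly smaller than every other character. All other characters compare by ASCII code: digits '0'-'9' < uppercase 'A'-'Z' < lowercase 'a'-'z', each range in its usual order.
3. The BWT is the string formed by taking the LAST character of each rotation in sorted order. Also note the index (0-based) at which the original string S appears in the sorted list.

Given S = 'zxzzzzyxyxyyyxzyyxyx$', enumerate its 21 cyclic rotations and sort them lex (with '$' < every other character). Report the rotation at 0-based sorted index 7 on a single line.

Answer: yx$zxzzzzyxyxyyyxzyyx

Derivation:
All 21 rotations (rotation i = S[i:]+S[:i]):
  rot[0] = zxzzzzyxyxyyyxzyyxyx$
  rot[1] = xzzzzyxyxyyyxzyyxyx$z
  rot[2] = zzzzyxyxyyyxzyyxyx$zx
  rot[3] = zzzyxyxyyyxzyyxyx$zxz
  rot[4] = zzyxyxyyyxzyyxyx$zxzz
  rot[5] = zyxyxyyyxzyyxyx$zxzzz
  rot[6] = yxyxyyyxzyyxyx$zxzzzz
  rot[7] = xyxyyyxzyyxyx$zxzzzzy
  rot[8] = yxyyyxzyyxyx$zxzzzzyx
  rot[9] = xyyyxzyyxyx$zxzzzzyxy
  rot[10] = yyyxzyyxyx$zxzzzzyxyx
  rot[11] = yyxzyyxyx$zxzzzzyxyxy
  rot[12] = yxzyyxyx$zxzzzzyxyxyy
  rot[13] = xzyyxyx$zxzzzzyxyxyyy
  rot[14] = zyyxyx$zxzzzzyxyxyyyx
  rot[15] = yyxyx$zxzzzzyxyxyyyxz
  rot[16] = yxyx$zxzzzzyxyxyyyxzy
  rot[17] = xyx$zxzzzzyxyxyyyxzyy
  rot[18] = yx$zxzzzzyxyxyyyxzyyx
  rot[19] = x$zxzzzzyxyxyyyxzyyxy
  rot[20] = $zxzzzzyxyxyyyxzyyxyx
Sorted (with $ < everything):
  sorted[0] = $zxzzzzyxyxyyyxzyyxyx
  sorted[1] = x$zxzzzzyxyxyyyxzyyxy
  sorted[2] = xyx$zxzzzzyxyxyyyxzyy
  sorted[3] = xyxyyyxzyyxyx$zxzzzzy
  sorted[4] = xyyyxzyyxyx$zxzzzzyxy
  sorted[5] = xzyyxyx$zxzzzzyxyxyyy
  sorted[6] = xzzzzyxyxyyyxzyyxyx$z
  sorted[7] = yx$zxzzzzyxyxyyyxzyyx
  sorted[8] = yxyx$zxzzzzyxyxyyyxzy
  sorted[9] = yxyxyyyxzyyxyx$zxzzzz
  sorted[10] = yxyyyxzyyxyx$zxzzzzyx
  sorted[11] = yxzyyxyx$zxzzzzyxyxyy
  sorted[12] = yyxyx$zxzzzzyxyxyyyxz
  sorted[13] = yyxzyyxyx$zxzzzzyxyxy
  sorted[14] = yyyxzyyxyx$zxzzzzyxyx
  sorted[15] = zxzzzzyxyxyyyxzyyxyx$
  sorted[16] = zyxyxyyyxzyyxyx$zxzzz
  sorted[17] = zyyxyx$zxzzzzyxyxyyyx
  sorted[18] = zzyxyxyyyxzyyxyx$zxzz
  sorted[19] = zzzyxyxyyyxzyyxyx$zxz
  sorted[20] = zzzzyxyxyyyxzyyxyx$zx
sorted[7] = yx$zxzzzzyxyxyyyxzyyx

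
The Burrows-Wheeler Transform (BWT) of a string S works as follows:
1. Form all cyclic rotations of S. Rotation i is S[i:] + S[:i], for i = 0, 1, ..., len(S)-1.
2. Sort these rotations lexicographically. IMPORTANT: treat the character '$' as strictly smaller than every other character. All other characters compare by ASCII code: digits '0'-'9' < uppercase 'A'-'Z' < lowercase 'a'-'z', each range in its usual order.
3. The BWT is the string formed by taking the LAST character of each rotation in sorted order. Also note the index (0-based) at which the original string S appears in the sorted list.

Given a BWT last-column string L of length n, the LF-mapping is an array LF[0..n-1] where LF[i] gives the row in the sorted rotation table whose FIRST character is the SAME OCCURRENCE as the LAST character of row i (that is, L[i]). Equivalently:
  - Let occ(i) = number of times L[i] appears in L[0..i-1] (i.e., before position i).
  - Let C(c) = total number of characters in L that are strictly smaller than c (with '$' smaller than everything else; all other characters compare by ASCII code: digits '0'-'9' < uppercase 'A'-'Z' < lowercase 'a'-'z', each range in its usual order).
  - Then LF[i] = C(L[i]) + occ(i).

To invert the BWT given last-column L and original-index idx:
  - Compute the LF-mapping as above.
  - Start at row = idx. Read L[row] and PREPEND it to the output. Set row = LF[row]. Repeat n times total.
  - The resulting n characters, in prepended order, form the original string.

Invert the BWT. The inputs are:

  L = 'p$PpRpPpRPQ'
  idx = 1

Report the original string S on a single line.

LF mapping: 7 0 1 8 5 9 2 10 6 3 4
Walk LF starting at row 1, prepending L[row]:
  step 1: row=1, L[1]='$', prepend. Next row=LF[1]=0
  step 2: row=0, L[0]='p', prepend. Next row=LF[0]=7
  step 3: row=7, L[7]='p', prepend. Next row=LF[7]=10
  step 4: row=10, L[10]='Q', prepend. Next row=LF[10]=4
  step 5: row=4, L[4]='R', prepend. Next row=LF[4]=5
  step 6: row=5, L[5]='p', prepend. Next row=LF[5]=9
  step 7: row=9, L[9]='P', prepend. Next row=LF[9]=3
  step 8: row=3, L[3]='p', prepend. Next row=LF[3]=8
  step 9: row=8, L[8]='R', prepend. Next row=LF[8]=6
  step 10: row=6, L[6]='P', prepend. Next row=LF[6]=2
  step 11: row=2, L[2]='P', prepend. Next row=LF[2]=1
Reversed output: PPRpPpRQpp$

Answer: PPRpPpRQpp$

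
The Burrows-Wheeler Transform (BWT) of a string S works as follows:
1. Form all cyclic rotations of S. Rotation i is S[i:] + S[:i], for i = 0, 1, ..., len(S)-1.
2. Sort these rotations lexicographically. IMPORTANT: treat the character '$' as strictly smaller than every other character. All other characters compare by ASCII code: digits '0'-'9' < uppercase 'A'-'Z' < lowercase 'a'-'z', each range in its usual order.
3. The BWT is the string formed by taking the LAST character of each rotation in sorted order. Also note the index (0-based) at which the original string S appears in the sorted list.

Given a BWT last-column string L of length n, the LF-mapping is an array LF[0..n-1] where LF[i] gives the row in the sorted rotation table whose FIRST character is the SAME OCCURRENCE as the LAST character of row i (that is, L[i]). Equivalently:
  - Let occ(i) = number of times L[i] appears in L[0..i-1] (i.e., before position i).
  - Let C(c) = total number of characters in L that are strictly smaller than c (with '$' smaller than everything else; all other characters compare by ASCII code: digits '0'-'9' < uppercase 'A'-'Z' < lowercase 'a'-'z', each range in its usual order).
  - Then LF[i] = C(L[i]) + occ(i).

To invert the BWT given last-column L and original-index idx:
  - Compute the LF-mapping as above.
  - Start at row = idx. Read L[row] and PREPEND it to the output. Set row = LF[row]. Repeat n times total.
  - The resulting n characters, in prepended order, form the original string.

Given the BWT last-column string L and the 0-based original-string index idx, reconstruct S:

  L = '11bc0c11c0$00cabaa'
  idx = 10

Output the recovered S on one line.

Answer: ac11100b0ac0acbc1$

Derivation:
LF mapping: 5 6 12 14 1 15 7 8 16 2 0 3 4 17 9 13 10 11
Walk LF starting at row 10, prepending L[row]:
  step 1: row=10, L[10]='$', prepend. Next row=LF[10]=0
  step 2: row=0, L[0]='1', prepend. Next row=LF[0]=5
  step 3: row=5, L[5]='c', prepend. Next row=LF[5]=15
  step 4: row=15, L[15]='b', prepend. Next row=LF[15]=13
  step 5: row=13, L[13]='c', prepend. Next row=LF[13]=17
  step 6: row=17, L[17]='a', prepend. Next row=LF[17]=11
  step 7: row=11, L[11]='0', prepend. Next row=LF[11]=3
  step 8: row=3, L[3]='c', prepend. Next row=LF[3]=14
  step 9: row=14, L[14]='a', prepend. Next row=LF[14]=9
  step 10: row=9, L[9]='0', prepend. Next row=LF[9]=2
  step 11: row=2, L[2]='b', prepend. Next row=LF[2]=12
  step 12: row=12, L[12]='0', prepend. Next row=LF[12]=4
  step 13: row=4, L[4]='0', prepend. Next row=LF[4]=1
  step 14: row=1, L[1]='1', prepend. Next row=LF[1]=6
  step 15: row=6, L[6]='1', prepend. Next row=LF[6]=7
  step 16: row=7, L[7]='1', prepend. Next row=LF[7]=8
  step 17: row=8, L[8]='c', prepend. Next row=LF[8]=16
  step 18: row=16, L[16]='a', prepend. Next row=LF[16]=10
Reversed output: ac11100b0ac0acbc1$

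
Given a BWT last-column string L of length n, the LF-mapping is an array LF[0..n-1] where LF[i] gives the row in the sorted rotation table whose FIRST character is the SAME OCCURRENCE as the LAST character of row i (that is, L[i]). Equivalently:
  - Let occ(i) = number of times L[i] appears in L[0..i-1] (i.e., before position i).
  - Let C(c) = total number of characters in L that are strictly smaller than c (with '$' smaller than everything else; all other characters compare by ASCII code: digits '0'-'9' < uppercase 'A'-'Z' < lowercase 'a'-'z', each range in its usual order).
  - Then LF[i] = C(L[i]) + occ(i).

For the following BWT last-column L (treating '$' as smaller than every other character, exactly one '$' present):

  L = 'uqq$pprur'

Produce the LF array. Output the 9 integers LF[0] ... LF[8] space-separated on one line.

Char counts: '$':1, 'p':2, 'q':2, 'r':2, 'u':2
C (first-col start): C('$')=0, C('p')=1, C('q')=3, C('r')=5, C('u')=7
L[0]='u': occ=0, LF[0]=C('u')+0=7+0=7
L[1]='q': occ=0, LF[1]=C('q')+0=3+0=3
L[2]='q': occ=1, LF[2]=C('q')+1=3+1=4
L[3]='$': occ=0, LF[3]=C('$')+0=0+0=0
L[4]='p': occ=0, LF[4]=C('p')+0=1+0=1
L[5]='p': occ=1, LF[5]=C('p')+1=1+1=2
L[6]='r': occ=0, LF[6]=C('r')+0=5+0=5
L[7]='u': occ=1, LF[7]=C('u')+1=7+1=8
L[8]='r': occ=1, LF[8]=C('r')+1=5+1=6

Answer: 7 3 4 0 1 2 5 8 6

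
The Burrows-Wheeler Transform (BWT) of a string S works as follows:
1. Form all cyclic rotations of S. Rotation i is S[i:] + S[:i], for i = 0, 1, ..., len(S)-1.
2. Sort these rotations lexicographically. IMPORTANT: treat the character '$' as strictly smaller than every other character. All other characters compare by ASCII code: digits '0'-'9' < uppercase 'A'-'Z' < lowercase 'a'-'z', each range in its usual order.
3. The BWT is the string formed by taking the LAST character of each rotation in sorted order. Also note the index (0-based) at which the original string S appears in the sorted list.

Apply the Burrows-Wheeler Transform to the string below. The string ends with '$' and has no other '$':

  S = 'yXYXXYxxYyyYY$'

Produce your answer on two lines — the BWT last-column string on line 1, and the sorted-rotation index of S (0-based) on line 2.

All 14 rotations (rotation i = S[i:]+S[:i]):
  rot[0] = yXYXXYxxYyyYY$
  rot[1] = XYXXYxxYyyYY$y
  rot[2] = YXXYxxYyyYY$yX
  rot[3] = XXYxxYyyYY$yXY
  rot[4] = XYxxYyyYY$yXYX
  rot[5] = YxxYyyYY$yXYXX
  rot[6] = xxYyyYY$yXYXXY
  rot[7] = xYyyYY$yXYXXYx
  rot[8] = YyyYY$yXYXXYxx
  rot[9] = yyYY$yXYXXYxxY
  rot[10] = yYY$yXYXXYxxYy
  rot[11] = YY$yXYXXYxxYyy
  rot[12] = Y$yXYXXYxxYyyY
  rot[13] = $yXYXXYxxYyyYY
Sorted (with $ < everything):
  sorted[0] = $yXYXXYxxYyyYY  (last char: 'Y')
  sorted[1] = XXYxxYyyYY$yXY  (last char: 'Y')
  sorted[2] = XYXXYxxYyyYY$y  (last char: 'y')
  sorted[3] = XYxxYyyYY$yXYX  (last char: 'X')
  sorted[4] = Y$yXYXXYxxYyyY  (last char: 'Y')
  sorted[5] = YXXYxxYyyYY$yX  (last char: 'X')
  sorted[6] = YY$yXYXXYxxYyy  (last char: 'y')
  sorted[7] = YxxYyyYY$yXYXX  (last char: 'X')
  sorted[8] = YyyYY$yXYXXYxx  (last char: 'x')
  sorted[9] = xYyyYY$yXYXXYx  (last char: 'x')
  sorted[10] = xxYyyYY$yXYXXY  (last char: 'Y')
  sorted[11] = yXYXXYxxYyyYY$  (last char: '$')
  sorted[12] = yYY$yXYXXYxxYy  (last char: 'y')
  sorted[13] = yyYY$yXYXXYxxY  (last char: 'Y')
Last column: YYyXYXyXxxY$yY
Original string S is at sorted index 11

Answer: YYyXYXyXxxY$yY
11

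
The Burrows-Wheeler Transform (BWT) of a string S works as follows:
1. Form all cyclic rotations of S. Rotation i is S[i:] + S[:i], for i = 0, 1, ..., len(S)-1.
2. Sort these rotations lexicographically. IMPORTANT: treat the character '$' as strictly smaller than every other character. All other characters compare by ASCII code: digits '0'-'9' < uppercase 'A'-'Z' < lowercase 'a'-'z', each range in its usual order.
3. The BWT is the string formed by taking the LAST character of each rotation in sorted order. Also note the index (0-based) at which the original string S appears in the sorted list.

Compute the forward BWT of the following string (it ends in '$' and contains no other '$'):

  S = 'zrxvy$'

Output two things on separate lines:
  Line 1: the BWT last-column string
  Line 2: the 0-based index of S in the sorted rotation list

Answer: yzxrv$
5

Derivation:
All 6 rotations (rotation i = S[i:]+S[:i]):
  rot[0] = zrxvy$
  rot[1] = rxvy$z
  rot[2] = xvy$zr
  rot[3] = vy$zrx
  rot[4] = y$zrxv
  rot[5] = $zrxvy
Sorted (with $ < everything):
  sorted[0] = $zrxvy  (last char: 'y')
  sorted[1] = rxvy$z  (last char: 'z')
  sorted[2] = vy$zrx  (last char: 'x')
  sorted[3] = xvy$zr  (last char: 'r')
  sorted[4] = y$zrxv  (last char: 'v')
  sorted[5] = zrxvy$  (last char: '$')
Last column: yzxrv$
Original string S is at sorted index 5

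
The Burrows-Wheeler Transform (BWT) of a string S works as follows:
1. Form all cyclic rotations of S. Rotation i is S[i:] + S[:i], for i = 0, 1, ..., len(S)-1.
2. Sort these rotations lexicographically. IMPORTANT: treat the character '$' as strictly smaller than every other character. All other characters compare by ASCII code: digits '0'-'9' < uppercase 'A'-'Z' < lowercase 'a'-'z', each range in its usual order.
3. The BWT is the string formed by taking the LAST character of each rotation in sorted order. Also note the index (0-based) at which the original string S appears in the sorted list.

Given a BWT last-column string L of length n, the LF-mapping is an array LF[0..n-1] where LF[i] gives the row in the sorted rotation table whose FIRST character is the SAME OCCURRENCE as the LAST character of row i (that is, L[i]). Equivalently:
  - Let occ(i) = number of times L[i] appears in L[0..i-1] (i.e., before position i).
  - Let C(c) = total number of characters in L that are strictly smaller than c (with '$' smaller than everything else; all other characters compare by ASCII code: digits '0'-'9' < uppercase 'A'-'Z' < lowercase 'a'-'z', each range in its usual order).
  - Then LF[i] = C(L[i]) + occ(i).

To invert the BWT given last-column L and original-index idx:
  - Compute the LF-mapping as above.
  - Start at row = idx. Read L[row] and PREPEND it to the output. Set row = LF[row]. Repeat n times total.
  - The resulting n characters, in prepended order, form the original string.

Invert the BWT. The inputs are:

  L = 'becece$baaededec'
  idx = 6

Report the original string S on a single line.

LF mapping: 3 10 5 11 6 12 0 4 1 2 13 8 14 9 15 7
Walk LF starting at row 6, prepending L[row]:
  step 1: row=6, L[6]='$', prepend. Next row=LF[6]=0
  step 2: row=0, L[0]='b', prepend. Next row=LF[0]=3
  step 3: row=3, L[3]='e', prepend. Next row=LF[3]=11
  step 4: row=11, L[11]='d', prepend. Next row=LF[11]=8
  step 5: row=8, L[8]='a', prepend. Next row=LF[8]=1
  step 6: row=1, L[1]='e', prepend. Next row=LF[1]=10
  step 7: row=10, L[10]='e', prepend. Next row=LF[10]=13
  step 8: row=13, L[13]='d', prepend. Next row=LF[13]=9
  step 9: row=9, L[9]='a', prepend. Next row=LF[9]=2
  step 10: row=2, L[2]='c', prepend. Next row=LF[2]=5
  step 11: row=5, L[5]='e', prepend. Next row=LF[5]=12
  step 12: row=12, L[12]='e', prepend. Next row=LF[12]=14
  step 13: row=14, L[14]='e', prepend. Next row=LF[14]=15
  step 14: row=15, L[15]='c', prepend. Next row=LF[15]=7
  step 15: row=7, L[7]='b', prepend. Next row=LF[7]=4
  step 16: row=4, L[4]='c', prepend. Next row=LF[4]=6
Reversed output: cbceeecadeeadeb$

Answer: cbceeecadeeadeb$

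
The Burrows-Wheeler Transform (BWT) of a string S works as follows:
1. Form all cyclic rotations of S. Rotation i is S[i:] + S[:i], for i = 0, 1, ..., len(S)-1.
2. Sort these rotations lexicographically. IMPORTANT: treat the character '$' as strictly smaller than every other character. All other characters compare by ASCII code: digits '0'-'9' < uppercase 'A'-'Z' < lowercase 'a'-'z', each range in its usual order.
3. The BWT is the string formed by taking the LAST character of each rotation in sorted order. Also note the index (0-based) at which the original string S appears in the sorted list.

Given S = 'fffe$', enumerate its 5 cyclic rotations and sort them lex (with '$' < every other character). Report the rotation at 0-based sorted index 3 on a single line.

All 5 rotations (rotation i = S[i:]+S[:i]):
  rot[0] = fffe$
  rot[1] = ffe$f
  rot[2] = fe$ff
  rot[3] = e$fff
  rot[4] = $fffe
Sorted (with $ < everything):
  sorted[0] = $fffe
  sorted[1] = e$fff
  sorted[2] = fe$ff
  sorted[3] = ffe$f
  sorted[4] = fffe$
sorted[3] = ffe$f

Answer: ffe$f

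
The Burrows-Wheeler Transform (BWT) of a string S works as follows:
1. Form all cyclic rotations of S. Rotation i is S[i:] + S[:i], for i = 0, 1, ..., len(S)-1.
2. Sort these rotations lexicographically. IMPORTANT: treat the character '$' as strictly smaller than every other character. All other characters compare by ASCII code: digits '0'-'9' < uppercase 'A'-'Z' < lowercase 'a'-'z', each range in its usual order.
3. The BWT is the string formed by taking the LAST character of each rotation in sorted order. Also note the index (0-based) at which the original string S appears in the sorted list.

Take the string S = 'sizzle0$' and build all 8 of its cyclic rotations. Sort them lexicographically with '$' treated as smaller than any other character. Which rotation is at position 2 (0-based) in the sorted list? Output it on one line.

Answer: e0$sizzl

Derivation:
All 8 rotations (rotation i = S[i:]+S[:i]):
  rot[0] = sizzle0$
  rot[1] = izzle0$s
  rot[2] = zzle0$si
  rot[3] = zle0$siz
  rot[4] = le0$sizz
  rot[5] = e0$sizzl
  rot[6] = 0$sizzle
  rot[7] = $sizzle0
Sorted (with $ < everything):
  sorted[0] = $sizzle0
  sorted[1] = 0$sizzle
  sorted[2] = e0$sizzl
  sorted[3] = izzle0$s
  sorted[4] = le0$sizz
  sorted[5] = sizzle0$
  sorted[6] = zle0$siz
  sorted[7] = zzle0$si
sorted[2] = e0$sizzl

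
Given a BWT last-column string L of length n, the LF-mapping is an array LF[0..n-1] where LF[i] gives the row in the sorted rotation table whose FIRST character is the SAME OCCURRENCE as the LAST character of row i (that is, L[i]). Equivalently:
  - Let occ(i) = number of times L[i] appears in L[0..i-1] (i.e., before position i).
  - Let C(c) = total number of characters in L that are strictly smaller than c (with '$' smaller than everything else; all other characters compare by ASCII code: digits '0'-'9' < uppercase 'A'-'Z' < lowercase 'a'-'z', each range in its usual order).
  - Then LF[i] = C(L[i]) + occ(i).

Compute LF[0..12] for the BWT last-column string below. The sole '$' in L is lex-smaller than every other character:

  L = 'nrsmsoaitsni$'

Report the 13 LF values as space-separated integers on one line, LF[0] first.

Answer: 5 8 9 4 10 7 1 2 12 11 6 3 0

Derivation:
Char counts: '$':1, 'a':1, 'i':2, 'm':1, 'n':2, 'o':1, 'r':1, 's':3, 't':1
C (first-col start): C('$')=0, C('a')=1, C('i')=2, C('m')=4, C('n')=5, C('o')=7, C('r')=8, C('s')=9, C('t')=12
L[0]='n': occ=0, LF[0]=C('n')+0=5+0=5
L[1]='r': occ=0, LF[1]=C('r')+0=8+0=8
L[2]='s': occ=0, LF[2]=C('s')+0=9+0=9
L[3]='m': occ=0, LF[3]=C('m')+0=4+0=4
L[4]='s': occ=1, LF[4]=C('s')+1=9+1=10
L[5]='o': occ=0, LF[5]=C('o')+0=7+0=7
L[6]='a': occ=0, LF[6]=C('a')+0=1+0=1
L[7]='i': occ=0, LF[7]=C('i')+0=2+0=2
L[8]='t': occ=0, LF[8]=C('t')+0=12+0=12
L[9]='s': occ=2, LF[9]=C('s')+2=9+2=11
L[10]='n': occ=1, LF[10]=C('n')+1=5+1=6
L[11]='i': occ=1, LF[11]=C('i')+1=2+1=3
L[12]='$': occ=0, LF[12]=C('$')+0=0+0=0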